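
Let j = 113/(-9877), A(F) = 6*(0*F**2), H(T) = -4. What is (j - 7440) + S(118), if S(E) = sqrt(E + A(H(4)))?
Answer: -73484993/9877 + sqrt(118) ≈ -7429.1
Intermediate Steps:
A(F) = 0 (A(F) = 6*0 = 0)
j = -113/9877 (j = 113*(-1/9877) = -113/9877 ≈ -0.011441)
S(E) = sqrt(E) (S(E) = sqrt(E + 0) = sqrt(E))
(j - 7440) + S(118) = (-113/9877 - 7440) + sqrt(118) = -73484993/9877 + sqrt(118)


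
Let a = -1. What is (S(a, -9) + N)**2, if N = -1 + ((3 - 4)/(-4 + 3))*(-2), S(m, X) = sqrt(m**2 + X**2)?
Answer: (3 - sqrt(82))**2 ≈ 36.668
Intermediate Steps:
S(m, X) = sqrt(X**2 + m**2)
N = -3 (N = -1 - 1/(-1)*(-2) = -1 - 1*(-1)*(-2) = -1 + 1*(-2) = -1 - 2 = -3)
(S(a, -9) + N)**2 = (sqrt((-9)**2 + (-1)**2) - 3)**2 = (sqrt(81 + 1) - 3)**2 = (sqrt(82) - 3)**2 = (-3 + sqrt(82))**2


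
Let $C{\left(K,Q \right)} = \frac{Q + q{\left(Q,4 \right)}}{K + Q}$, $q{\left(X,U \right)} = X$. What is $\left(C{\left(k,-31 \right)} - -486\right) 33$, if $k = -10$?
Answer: $\frac{659604}{41} \approx 16088.0$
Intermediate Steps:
$C{\left(K,Q \right)} = \frac{2 Q}{K + Q}$ ($C{\left(K,Q \right)} = \frac{Q + Q}{K + Q} = \frac{2 Q}{K + Q}$)
$\left(C{\left(k,-31 \right)} - -486\right) 33 = \left(2 \left(-31\right) \frac{1}{-10 - 31} - -486\right) 33 = \left(2 \left(-31\right) \frac{1}{-41} + 486\right) 33 = \left(2 \left(-31\right) \left(- \frac{1}{41}\right) + 486\right) 33 = \left(\frac{62}{41} + 486\right) 33 = \frac{19988}{41} \cdot 33 = \frac{659604}{41}$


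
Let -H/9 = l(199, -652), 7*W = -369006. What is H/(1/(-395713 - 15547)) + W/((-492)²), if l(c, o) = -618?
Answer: -645988000574461/282408 ≈ -2.2874e+9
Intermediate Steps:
W = -369006/7 (W = (⅐)*(-369006) = -369006/7 ≈ -52715.)
H = 5562 (H = -9*(-618) = 5562)
H/(1/(-395713 - 15547)) + W/((-492)²) = 5562/(1/(-395713 - 15547)) - 369006/(7*((-492)²)) = 5562/(1/(-411260)) - 369006/7/242064 = 5562/(-1/411260) - 369006/7*1/242064 = 5562*(-411260) - 61501/282408 = -2287428120 - 61501/282408 = -645988000574461/282408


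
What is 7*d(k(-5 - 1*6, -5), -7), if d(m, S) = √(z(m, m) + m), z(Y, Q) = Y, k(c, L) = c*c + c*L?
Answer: 28*√22 ≈ 131.33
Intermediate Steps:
k(c, L) = c² + L*c
d(m, S) = √2*√m (d(m, S) = √(m + m) = √(2*m) = √2*√m)
7*d(k(-5 - 1*6, -5), -7) = 7*(√2*√((-5 - 1*6)*(-5 + (-5 - 1*6)))) = 7*(√2*√((-5 - 6)*(-5 + (-5 - 6)))) = 7*(√2*√(-11*(-5 - 11))) = 7*(√2*√(-11*(-16))) = 7*(√2*√176) = 7*(√2*(4*√11)) = 7*(4*√22) = 28*√22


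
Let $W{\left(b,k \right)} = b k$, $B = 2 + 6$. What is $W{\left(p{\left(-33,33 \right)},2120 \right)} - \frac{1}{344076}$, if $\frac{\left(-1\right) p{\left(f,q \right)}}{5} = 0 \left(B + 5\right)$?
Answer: $- \frac{1}{344076} \approx -2.9063 \cdot 10^{-6}$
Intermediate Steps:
$B = 8$
$p{\left(f,q \right)} = 0$ ($p{\left(f,q \right)} = - 5 \cdot 0 \left(8 + 5\right) = - 5 \cdot 0 \cdot 13 = \left(-5\right) 0 = 0$)
$W{\left(p{\left(-33,33 \right)},2120 \right)} - \frac{1}{344076} = 0 \cdot 2120 - \frac{1}{344076} = 0 - \frac{1}{344076} = - \frac{1}{344076}$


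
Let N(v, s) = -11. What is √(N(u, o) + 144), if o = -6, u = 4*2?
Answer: √133 ≈ 11.533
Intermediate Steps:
u = 8
√(N(u, o) + 144) = √(-11 + 144) = √133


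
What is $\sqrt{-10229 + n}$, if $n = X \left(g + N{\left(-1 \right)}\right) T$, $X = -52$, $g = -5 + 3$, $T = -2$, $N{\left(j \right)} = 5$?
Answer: $i \sqrt{9917} \approx 99.584 i$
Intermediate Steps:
$g = -2$
$n = 312$ ($n = - 52 \left(-2 + 5\right) \left(-2\right) = - 52 \cdot 3 \left(-2\right) = \left(-52\right) \left(-6\right) = 312$)
$\sqrt{-10229 + n} = \sqrt{-10229 + 312} = \sqrt{-9917} = i \sqrt{9917}$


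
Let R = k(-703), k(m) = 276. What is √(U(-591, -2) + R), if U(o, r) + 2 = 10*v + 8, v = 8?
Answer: √362 ≈ 19.026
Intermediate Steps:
R = 276
U(o, r) = 86 (U(o, r) = -2 + (10*8 + 8) = -2 + (80 + 8) = -2 + 88 = 86)
√(U(-591, -2) + R) = √(86 + 276) = √362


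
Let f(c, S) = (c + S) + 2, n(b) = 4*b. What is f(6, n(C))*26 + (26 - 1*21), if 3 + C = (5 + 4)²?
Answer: 8325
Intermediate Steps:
C = 78 (C = -3 + (5 + 4)² = -3 + 9² = -3 + 81 = 78)
f(c, S) = 2 + S + c (f(c, S) = (S + c) + 2 = 2 + S + c)
f(6, n(C))*26 + (26 - 1*21) = (2 + 4*78 + 6)*26 + (26 - 1*21) = (2 + 312 + 6)*26 + (26 - 21) = 320*26 + 5 = 8320 + 5 = 8325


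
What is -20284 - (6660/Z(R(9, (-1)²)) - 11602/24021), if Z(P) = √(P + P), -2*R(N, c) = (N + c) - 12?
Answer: -487230362/24021 - 3330*√2 ≈ -24993.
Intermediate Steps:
R(N, c) = 6 - N/2 - c/2 (R(N, c) = -((N + c) - 12)/2 = -(-12 + N + c)/2 = 6 - N/2 - c/2)
Z(P) = √2*√P (Z(P) = √(2*P) = √2*√P)
-20284 - (6660/Z(R(9, (-1)²)) - 11602/24021) = -20284 - (6660/((√2*√(6 - ½*9 - ½*(-1)²))) - 11602/24021) = -20284 - (6660/((√2*√(6 - 9/2 - ½*1))) - 11602*1/24021) = -20284 - (6660/((√2*√(6 - 9/2 - ½))) - 11602/24021) = -20284 - (6660/((√2*√1)) - 11602/24021) = -20284 - (6660/((√2*1)) - 11602/24021) = -20284 - (6660/(√2) - 11602/24021) = -20284 - (6660*(√2/2) - 11602/24021) = -20284 - (3330*√2 - 11602/24021) = -20284 - (-11602/24021 + 3330*√2) = -20284 + (11602/24021 - 3330*√2) = -487230362/24021 - 3330*√2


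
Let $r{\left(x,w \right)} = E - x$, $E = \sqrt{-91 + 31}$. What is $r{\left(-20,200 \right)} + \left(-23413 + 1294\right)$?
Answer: $-22099 + 2 i \sqrt{15} \approx -22099.0 + 7.746 i$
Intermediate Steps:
$E = 2 i \sqrt{15}$ ($E = \sqrt{-60} = 2 i \sqrt{15} \approx 7.746 i$)
$r{\left(x,w \right)} = - x + 2 i \sqrt{15}$ ($r{\left(x,w \right)} = 2 i \sqrt{15} - x = - x + 2 i \sqrt{15}$)
$r{\left(-20,200 \right)} + \left(-23413 + 1294\right) = \left(\left(-1\right) \left(-20\right) + 2 i \sqrt{15}\right) + \left(-23413 + 1294\right) = \left(20 + 2 i \sqrt{15}\right) - 22119 = -22099 + 2 i \sqrt{15}$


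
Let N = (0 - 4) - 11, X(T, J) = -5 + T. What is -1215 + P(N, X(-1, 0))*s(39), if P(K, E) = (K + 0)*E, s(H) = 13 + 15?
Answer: 1305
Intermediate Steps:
s(H) = 28
N = -15 (N = -4 - 11 = -15)
P(K, E) = E*K (P(K, E) = K*E = E*K)
-1215 + P(N, X(-1, 0))*s(39) = -1215 + ((-5 - 1)*(-15))*28 = -1215 - 6*(-15)*28 = -1215 + 90*28 = -1215 + 2520 = 1305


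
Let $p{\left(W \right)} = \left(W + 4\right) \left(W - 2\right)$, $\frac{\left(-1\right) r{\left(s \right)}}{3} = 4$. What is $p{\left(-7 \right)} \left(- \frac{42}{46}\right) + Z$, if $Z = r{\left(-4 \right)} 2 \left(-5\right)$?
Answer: $\frac{2193}{23} \approx 95.348$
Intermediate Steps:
$r{\left(s \right)} = -12$ ($r{\left(s \right)} = \left(-3\right) 4 = -12$)
$p{\left(W \right)} = \left(-2 + W\right) \left(4 + W\right)$ ($p{\left(W \right)} = \left(4 + W\right) \left(-2 + W\right) = \left(-2 + W\right) \left(4 + W\right)$)
$Z = 120$ ($Z = \left(-12\right) 2 \left(-5\right) = \left(-24\right) \left(-5\right) = 120$)
$p{\left(-7 \right)} \left(- \frac{42}{46}\right) + Z = \left(-8 + \left(-7\right)^{2} + 2 \left(-7\right)\right) \left(- \frac{42}{46}\right) + 120 = \left(-8 + 49 - 14\right) \left(\left(-42\right) \frac{1}{46}\right) + 120 = 27 \left(- \frac{21}{23}\right) + 120 = - \frac{567}{23} + 120 = \frac{2193}{23}$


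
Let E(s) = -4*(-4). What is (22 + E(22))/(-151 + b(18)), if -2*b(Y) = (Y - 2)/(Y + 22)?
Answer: -95/378 ≈ -0.25132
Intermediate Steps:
E(s) = 16
b(Y) = -(-2 + Y)/(2*(22 + Y)) (b(Y) = -(Y - 2)/(2*(Y + 22)) = -(-2 + Y)/(2*(22 + Y)))
(22 + E(22))/(-151 + b(18)) = (22 + 16)/(-151 + (2 - 1*18)/(2*(22 + 18))) = 38/(-151 + (1/2)*(2 - 18)/40) = 38/(-151 + (1/2)*(1/40)*(-16)) = 38/(-151 - 1/5) = 38/(-756/5) = 38*(-5/756) = -95/378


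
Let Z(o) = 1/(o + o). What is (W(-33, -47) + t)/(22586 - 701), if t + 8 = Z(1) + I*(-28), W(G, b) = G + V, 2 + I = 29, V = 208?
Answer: -1177/43770 ≈ -0.026891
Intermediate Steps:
Z(o) = 1/(2*o)
I = 27 (I = -2 + 29 = 27)
W(G, b) = 208 + G (W(G, b) = G + 208 = 208 + G)
t = -1527/2 (t = -8 + ((½)/1 + 27*(-28)) = -8 + ((½)*1 - 756) = -8 + (½ - 756) = -8 - 1511/2 = -1527/2 ≈ -763.50)
(W(-33, -47) + t)/(22586 - 701) = ((208 - 33) - 1527/2)/(22586 - 701) = (175 - 1527/2)/21885 = -1177/2*1/21885 = -1177/43770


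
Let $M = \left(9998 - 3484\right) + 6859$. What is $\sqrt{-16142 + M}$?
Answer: $i \sqrt{2769} \approx 52.621 i$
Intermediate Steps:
$M = 13373$ ($M = 6514 + 6859 = 13373$)
$\sqrt{-16142 + M} = \sqrt{-16142 + 13373} = \sqrt{-2769} = i \sqrt{2769}$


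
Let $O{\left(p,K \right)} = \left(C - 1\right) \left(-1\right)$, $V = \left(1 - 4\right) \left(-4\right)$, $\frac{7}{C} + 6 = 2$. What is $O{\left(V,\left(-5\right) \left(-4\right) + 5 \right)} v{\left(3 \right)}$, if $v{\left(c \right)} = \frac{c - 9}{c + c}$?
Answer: $- \frac{11}{4} \approx -2.75$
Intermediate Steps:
$C = - \frac{7}{4}$ ($C = \frac{7}{-6 + 2} = \frac{7}{-4} = 7 \left(- \frac{1}{4}\right) = - \frac{7}{4} \approx -1.75$)
$v{\left(c \right)} = \frac{-9 + c}{2 c}$
$V = 12$ ($V = \left(-3\right) \left(-4\right) = 12$)
$O{\left(p,K \right)} = \frac{11}{4}$ ($O{\left(p,K \right)} = \left(- \frac{7}{4} - 1\right) \left(-1\right) = \left(- \frac{11}{4}\right) \left(-1\right) = \frac{11}{4}$)
$O{\left(V,\left(-5\right) \left(-4\right) + 5 \right)} v{\left(3 \right)} = \frac{11 \frac{-9 + 3}{2 \cdot 3}}{4} = \frac{11 \cdot \frac{1}{2} \cdot \frac{1}{3} \left(-6\right)}{4} = \frac{11}{4} \left(-1\right) = - \frac{11}{4}$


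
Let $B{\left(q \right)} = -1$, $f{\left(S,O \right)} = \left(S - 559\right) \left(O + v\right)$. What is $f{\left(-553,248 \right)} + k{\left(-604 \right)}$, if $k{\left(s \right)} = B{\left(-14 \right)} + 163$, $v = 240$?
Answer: $-542494$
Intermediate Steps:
$f{\left(S,O \right)} = \left(-559 + S\right) \left(240 + O\right)$ ($f{\left(S,O \right)} = \left(S - 559\right) \left(O + 240\right) = \left(-559 + S\right) \left(240 + O\right)$)
$k{\left(s \right)} = 162$ ($k{\left(s \right)} = -1 + 163 = 162$)
$f{\left(-553,248 \right)} + k{\left(-604 \right)} = \left(-134160 - 138632 + 240 \left(-553\right) + 248 \left(-553\right)\right) + 162 = \left(-134160 - 138632 - 132720 - 137144\right) + 162 = -542656 + 162 = -542494$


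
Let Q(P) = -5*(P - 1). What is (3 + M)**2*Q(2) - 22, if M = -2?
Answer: -27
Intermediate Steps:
Q(P) = 5 - 5*P (Q(P) = -5*(-1 + P) = 5 - 5*P)
(3 + M)**2*Q(2) - 22 = (3 - 2)**2*(5 - 5*2) - 22 = 1**2*(5 - 10) - 22 = 1*(-5) - 22 = -5 - 22 = -27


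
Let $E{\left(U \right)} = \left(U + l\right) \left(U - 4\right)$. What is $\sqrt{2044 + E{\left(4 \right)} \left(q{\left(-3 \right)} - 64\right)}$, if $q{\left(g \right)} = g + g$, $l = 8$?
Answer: $2 \sqrt{511} \approx 45.211$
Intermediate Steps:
$q{\left(g \right)} = 2 g$
$E{\left(U \right)} = \left(-4 + U\right) \left(8 + U\right)$ ($E{\left(U \right)} = \left(U + 8\right) \left(U - 4\right) = \left(8 + U\right) \left(-4 + U\right) = \left(-4 + U\right) \left(8 + U\right)$)
$\sqrt{2044 + E{\left(4 \right)} \left(q{\left(-3 \right)} - 64\right)} = \sqrt{2044 + \left(-32 + 4^{2} + 4 \cdot 4\right) \left(2 \left(-3\right) - 64\right)} = \sqrt{2044 + \left(-32 + 16 + 16\right) \left(-6 - 64\right)} = \sqrt{2044 + 0 \left(-70\right)} = \sqrt{2044 + 0} = \sqrt{2044} = 2 \sqrt{511}$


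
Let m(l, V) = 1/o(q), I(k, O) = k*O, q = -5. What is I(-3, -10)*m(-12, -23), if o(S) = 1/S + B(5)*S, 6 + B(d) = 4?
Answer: 150/49 ≈ 3.0612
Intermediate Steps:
B(d) = -2 (B(d) = -6 + 4 = -2)
o(S) = 1/S - 2*S
I(k, O) = O*k
m(l, V) = 5/49 (m(l, V) = 1/(1/(-5) - 2*(-5)) = 1/(-1/5 + 10) = 1/(49/5) = 5/49)
I(-3, -10)*m(-12, -23) = -10*(-3)*(5/49) = 30*(5/49) = 150/49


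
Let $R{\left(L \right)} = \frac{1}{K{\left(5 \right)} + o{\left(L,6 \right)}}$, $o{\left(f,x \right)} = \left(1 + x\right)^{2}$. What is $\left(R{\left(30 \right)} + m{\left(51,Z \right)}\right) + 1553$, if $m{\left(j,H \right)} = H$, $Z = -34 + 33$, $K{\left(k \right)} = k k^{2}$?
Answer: $\frac{270049}{174} \approx 1552.0$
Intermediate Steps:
$K{\left(k \right)} = k^{3}$
$Z = -1$
$R{\left(L \right)} = \frac{1}{174}$ ($R{\left(L \right)} = \frac{1}{5^{3} + \left(1 + 6\right)^{2}} = \frac{1}{125 + 7^{2}} = \frac{1}{125 + 49} = \frac{1}{174}$)
$\left(R{\left(30 \right)} + m{\left(51,Z \right)}\right) + 1553 = \left(\frac{1}{174} - 1\right) + 1553 = - \frac{173}{174} + 1553 = \frac{270049}{174}$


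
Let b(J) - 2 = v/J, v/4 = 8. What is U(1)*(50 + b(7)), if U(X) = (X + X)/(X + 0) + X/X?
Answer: 1188/7 ≈ 169.71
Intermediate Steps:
v = 32 (v = 4*8 = 32)
U(X) = 3 (U(X) = (2*X)/X + 1 = 2 + 1 = 3)
b(J) = 2 + 32/J
U(1)*(50 + b(7)) = 3*(50 + (2 + 32/7)) = 3*(50 + 46/7) = 3*(396/7) = 1188/7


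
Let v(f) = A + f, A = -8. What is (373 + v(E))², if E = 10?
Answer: 140625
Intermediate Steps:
v(f) = -8 + f
(373 + v(E))² = (373 + (-8 + 10))² = (373 + 2)² = 375² = 140625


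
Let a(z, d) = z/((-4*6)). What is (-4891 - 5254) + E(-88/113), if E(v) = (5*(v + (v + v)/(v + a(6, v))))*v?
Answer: -12050759581/1187517 ≈ -10148.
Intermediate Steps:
a(z, d) = -z/24 (a(z, d) = z/(-24) = z*(-1/24) = -z/24)
E(v) = v*(5*v + 10*v/(-¼ + v)) (E(v) = (5*(v + (v + v)/(v - 1/24*6)))*v = (5*(v + (2*v)/(v - ¼)))*v = (5*(v + (2*v)/(-¼ + v)))*v = (5*(v + 2*v/(-¼ + v)))*v = (5*v + 10*v/(-¼ + v))*v = v*(5*v + 10*v/(-¼ + v)))
(-4891 - 5254) + E(-88/113) = (-4891 - 5254) + (-88/113)²*(35 + 20*(-88/113))/(-1 + 4*(-88/113)) = -10145 + (-88*1/113)²*(35 + 20*(-88*1/113))/(-1 + 4*(-88*1/113)) = -10145 + (-88/113)²*(35 + 20*(-88/113))/(-1 + 4*(-88/113)) = -10145 + 7744*(35 - 1760/113)/(12769*(-1 - 352/113)) = -10145 + (7744/12769)*(2195/113)/(-465/113) = -10145 + (7744/12769)*(-113/465)*(2195/113) = -10145 - 3399616/1187517 = -12050759581/1187517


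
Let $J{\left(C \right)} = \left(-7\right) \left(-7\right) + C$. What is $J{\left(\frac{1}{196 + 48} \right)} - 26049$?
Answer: $- \frac{6343999}{244} \approx -26000.0$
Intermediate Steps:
$J{\left(C \right)} = 49 + C$
$J{\left(\frac{1}{196 + 48} \right)} - 26049 = \left(49 + \frac{1}{196 + 48}\right) - 26049 = \left(49 + \frac{1}{244}\right) - 26049 = \frac{11957}{244} - 26049 = - \frac{6343999}{244}$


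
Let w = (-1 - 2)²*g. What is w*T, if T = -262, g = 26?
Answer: -61308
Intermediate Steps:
w = 234 (w = (-1 - 2)²*26 = (-3)²*26 = 9*26 = 234)
w*T = 234*(-262) = -61308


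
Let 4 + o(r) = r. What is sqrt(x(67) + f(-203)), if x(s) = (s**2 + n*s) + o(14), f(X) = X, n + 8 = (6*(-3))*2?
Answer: 2*sqrt(337) ≈ 36.715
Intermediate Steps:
n = -44 (n = -8 + (6*(-3))*2 = -8 - 18*2 = -8 - 36 = -44)
o(r) = -4 + r
x(s) = 10 + s**2 - 44*s (x(s) = (s**2 - 44*s) + (-4 + 14) = (s**2 - 44*s) + 10 = 10 + s**2 - 44*s)
sqrt(x(67) + f(-203)) = sqrt((10 + 67**2 - 44*67) - 203) = sqrt((10 + 4489 - 2948) - 203) = sqrt(1551 - 203) = sqrt(1348) = 2*sqrt(337)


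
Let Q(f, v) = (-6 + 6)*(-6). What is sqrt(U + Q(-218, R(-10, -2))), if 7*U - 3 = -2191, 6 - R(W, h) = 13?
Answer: 2*I*sqrt(3829)/7 ≈ 17.68*I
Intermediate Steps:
R(W, h) = -7 (R(W, h) = 6 - 1*13 = 6 - 13 = -7)
Q(f, v) = 0 (Q(f, v) = 0*(-6) = 0)
U = -2188/7 (U = 3/7 + (1/7)*(-2191) = 3/7 - 313 = -2188/7 ≈ -312.57)
sqrt(U + Q(-218, R(-10, -2))) = sqrt(-2188/7 + 0) = sqrt(-2188/7) = 2*I*sqrt(3829)/7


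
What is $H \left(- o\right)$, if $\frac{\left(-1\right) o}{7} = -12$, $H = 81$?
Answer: $-6804$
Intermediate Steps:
$o = 84$ ($o = \left(-7\right) \left(-12\right) = 84$)
$H \left(- o\right) = 81 \left(\left(-1\right) 84\right) = 81 \left(-84\right) = -6804$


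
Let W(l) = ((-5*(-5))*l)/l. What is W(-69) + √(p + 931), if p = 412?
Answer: 25 + √1343 ≈ 61.647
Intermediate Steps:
W(l) = 25 (W(l) = (25*l)/l = 25)
W(-69) + √(p + 931) = 25 + √(412 + 931) = 25 + √1343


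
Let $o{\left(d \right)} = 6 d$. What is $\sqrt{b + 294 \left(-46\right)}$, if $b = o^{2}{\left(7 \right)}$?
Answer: $28 i \sqrt{15} \approx 108.44 i$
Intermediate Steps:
$b = 1764$ ($b = \left(6 \cdot 7\right)^{2} = 42^{2} = 1764$)
$\sqrt{b + 294 \left(-46\right)} = \sqrt{1764 + 294 \left(-46\right)} = \sqrt{1764 - 13524} = \sqrt{-11760} = 28 i \sqrt{15}$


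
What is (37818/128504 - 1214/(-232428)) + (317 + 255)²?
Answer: 1221539625811121/3733490964 ≈ 3.2718e+5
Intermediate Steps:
(37818/128504 - 1214/(-232428)) + (317 + 255)² = (37818*(1/128504) - 1214*(-1/232428)) + 572² = (18909/64252 + 607/116214) + 327184 = 1118245745/3733490964 + 327184 = 1221539625811121/3733490964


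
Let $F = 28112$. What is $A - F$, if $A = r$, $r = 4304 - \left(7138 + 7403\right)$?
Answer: $-38349$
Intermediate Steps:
$r = -10237$ ($r = 4304 - 14541 = -10237$)
$A = -10237$
$A - F = -10237 - 28112 = -38349$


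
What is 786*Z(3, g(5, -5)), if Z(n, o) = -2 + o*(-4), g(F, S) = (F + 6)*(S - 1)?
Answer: 205932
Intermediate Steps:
g(F, S) = (-1 + S)*(6 + F) (g(F, S) = (6 + F)*(-1 + S) = (-1 + S)*(6 + F))
Z(n, o) = -2 - 4*o
786*Z(3, g(5, -5)) = 786*(-2 - 4*(-6 - 1*5 + 6*(-5) + 5*(-5))) = 786*(-2 - 4*(-6 - 5 - 30 - 25)) = 786*(-2 - 4*(-66)) = 786*(-2 + 264) = 786*262 = 205932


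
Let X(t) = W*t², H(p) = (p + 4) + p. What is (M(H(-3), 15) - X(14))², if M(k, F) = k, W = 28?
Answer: 30140100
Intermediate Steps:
H(p) = 4 + 2*p (H(p) = (4 + p) + p = 4 + 2*p)
X(t) = 28*t²
(M(H(-3), 15) - X(14))² = ((4 + 2*(-3)) - 28*14²)² = ((4 - 6) - 28*196)² = (-2 - 1*5488)² = (-2 - 5488)² = (-5490)² = 30140100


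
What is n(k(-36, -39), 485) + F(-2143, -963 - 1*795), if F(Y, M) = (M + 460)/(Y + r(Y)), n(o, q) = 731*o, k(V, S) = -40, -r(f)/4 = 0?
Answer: -62660022/2143 ≈ -29239.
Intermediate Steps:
r(f) = 0 (r(f) = -4*0 = 0)
F(Y, M) = (460 + M)/Y (F(Y, M) = (M + 460)/(Y + 0) = (460 + M)/Y)
n(k(-36, -39), 485) + F(-2143, -963 - 1*795) = 731*(-40) + (460 + (-963 - 1*795))/(-2143) = -29240 - (460 + (-963 - 795))/2143 = -29240 - (460 - 1758)/2143 = -29240 - 1/2143*(-1298) = -29240 + 1298/2143 = -62660022/2143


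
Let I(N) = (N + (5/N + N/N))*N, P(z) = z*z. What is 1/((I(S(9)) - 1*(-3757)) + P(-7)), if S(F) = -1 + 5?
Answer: 1/3831 ≈ 0.00026103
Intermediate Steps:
S(F) = 4
P(z) = z²
I(N) = N*(1 + N + 5/N) (I(N) = (N + (5/N + 1))*N = (N + (1 + 5/N))*N = (1 + N + 5/N)*N = N*(1 + N + 5/N))
1/((I(S(9)) - 1*(-3757)) + P(-7)) = 1/(((5 + 4 + 4²) - 1*(-3757)) + (-7)²) = 1/(((5 + 4 + 16) + 3757) + 49) = 1/((25 + 3757) + 49) = 1/(3782 + 49) = 1/3831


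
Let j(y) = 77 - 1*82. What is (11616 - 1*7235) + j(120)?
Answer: 4376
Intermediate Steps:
j(y) = -5 (j(y) = 77 - 82 = -5)
(11616 - 1*7235) + j(120) = (11616 - 1*7235) - 5 = (11616 - 7235) - 5 = 4381 - 5 = 4376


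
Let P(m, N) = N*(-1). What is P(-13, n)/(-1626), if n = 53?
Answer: 53/1626 ≈ 0.032595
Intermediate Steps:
P(m, N) = -N
P(-13, n)/(-1626) = -1*53/(-1626) = -53*(-1/1626) = 53/1626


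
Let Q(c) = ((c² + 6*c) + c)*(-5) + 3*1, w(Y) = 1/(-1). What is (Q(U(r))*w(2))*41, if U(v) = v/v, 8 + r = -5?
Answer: 1517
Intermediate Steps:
r = -13 (r = -8 - 5 = -13)
U(v) = 1
w(Y) = -1
Q(c) = 3 - 35*c - 5*c² (Q(c) = (c² + 7*c)*(-5) + 3 = (-35*c - 5*c²) + 3 = 3 - 35*c - 5*c²)
(Q(U(r))*w(2))*41 = ((3 - 35*1 - 5*1²)*(-1))*41 = ((3 - 35 - 5*1)*(-1))*41 = ((3 - 35 - 5)*(-1))*41 = -37*(-1)*41 = 37*41 = 1517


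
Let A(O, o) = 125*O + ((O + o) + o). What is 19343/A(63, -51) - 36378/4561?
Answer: -196834585/35739996 ≈ -5.5074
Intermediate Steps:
A(O, o) = 2*o + 126*O (A(O, o) = 125*O + (O + 2*o) = 2*o + 126*O)
19343/A(63, -51) - 36378/4561 = 19343/(2*(-51) + 126*63) - 36378/4561 = 19343/(-102 + 7938) - 36378*1/4561 = 19343/7836 - 36378/4561 = -196834585/35739996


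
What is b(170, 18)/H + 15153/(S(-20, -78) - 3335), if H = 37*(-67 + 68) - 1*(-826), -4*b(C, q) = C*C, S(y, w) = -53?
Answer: -37555339/2923844 ≈ -12.845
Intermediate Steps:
b(C, q) = -C²/4 (b(C, q) = -C*C/4 = -C²/4)
H = 863 (H = 37*1 + 826 = 37 + 826 = 863)
b(170, 18)/H + 15153/(S(-20, -78) - 3335) = -¼*170²/863 + 15153/(-53 - 3335) = -¼*28900*(1/863) + 15153/(-3388) = -7225*1/863 + 15153*(-1/3388) = -7225/863 - 15153/3388 = -37555339/2923844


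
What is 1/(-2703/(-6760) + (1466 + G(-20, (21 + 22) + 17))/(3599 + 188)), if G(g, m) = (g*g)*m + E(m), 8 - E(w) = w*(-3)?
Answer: 25600120/183657301 ≈ 0.13939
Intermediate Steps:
E(w) = 8 + 3*w (E(w) = 8 - w*(-3) = 8 - (-3)*w = 8 + 3*w)
G(g, m) = 8 + 3*m + m*g² (G(g, m) = (g*g)*m + (8 + 3*m) = g²*m + (8 + 3*m) = m*g² + (8 + 3*m) = 8 + 3*m + m*g²)
1/(-2703/(-6760) + (1466 + G(-20, (21 + 22) + 17))/(3599 + 188)) = 1/(-2703/(-6760) + (1466 + (8 + 3*((21 + 22) + 17) + ((21 + 22) + 17)*(-20)²))/(3599 + 188)) = 1/(-2703*(-1/6760) + (1466 + (8 + 3*(43 + 17) + (43 + 17)*400))/3787) = 1/(2703/6760 + (1466 + (8 + 3*60 + 60*400))*(1/3787)) = 1/(2703/6760 + (1466 + (8 + 180 + 24000))*(1/3787)) = 1/(2703/6760 + (1466 + 24188)*(1/3787)) = 1/(2703/6760 + 25654*(1/3787)) = 1/(2703/6760 + 25654/3787) = 1/(183657301/25600120) = 25600120/183657301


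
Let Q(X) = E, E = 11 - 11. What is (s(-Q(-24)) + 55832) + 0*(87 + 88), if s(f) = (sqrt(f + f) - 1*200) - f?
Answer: 55632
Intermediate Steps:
E = 0
Q(X) = 0
s(f) = -200 - f + sqrt(2)*sqrt(f) (s(f) = (sqrt(2*f) - 200) - f = (sqrt(2)*sqrt(f) - 200) - f = (-200 + sqrt(2)*sqrt(f)) - f = -200 - f + sqrt(2)*sqrt(f))
(s(-Q(-24)) + 55832) + 0*(87 + 88) = ((-200 - (-1)*0 + sqrt(2)*sqrt(-1*0)) + 55832) + 0*(87 + 88) = ((-200 - 1*0 + sqrt(2)*sqrt(0)) + 55832) + 0*175 = ((-200 + 0 + sqrt(2)*0) + 55832) + 0 = ((-200 + 0 + 0) + 55832) + 0 = (-200 + 55832) + 0 = 55632 + 0 = 55632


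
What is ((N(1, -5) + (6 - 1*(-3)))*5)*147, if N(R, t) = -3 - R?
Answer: 3675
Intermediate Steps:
((N(1, -5) + (6 - 1*(-3)))*5)*147 = (((-3 - 1*1) + (6 - 1*(-3)))*5)*147 = (((-3 - 1) + (6 + 3))*5)*147 = ((-4 + 9)*5)*147 = (5*5)*147 = 25*147 = 3675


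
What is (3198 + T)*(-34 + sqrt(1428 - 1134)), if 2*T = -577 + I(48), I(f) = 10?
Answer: -99093 + 40803*sqrt(6)/2 ≈ -49120.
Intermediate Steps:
T = -567/2 (T = (-577 + 10)/2 = (1/2)*(-567) = -567/2 ≈ -283.50)
(3198 + T)*(-34 + sqrt(1428 - 1134)) = (3198 - 567/2)*(-34 + sqrt(1428 - 1134)) = 5829*(-34 + sqrt(294))/2 = 5829*(-34 + 7*sqrt(6))/2 = -99093 + 40803*sqrt(6)/2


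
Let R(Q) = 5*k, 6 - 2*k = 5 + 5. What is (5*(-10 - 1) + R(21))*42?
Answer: -2730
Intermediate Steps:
k = -2 (k = 3 - (5 + 5)/2 = 3 - ½*10 = 3 - 5 = -2)
R(Q) = -10 (R(Q) = 5*(-2) = -10)
(5*(-10 - 1) + R(21))*42 = (5*(-10 - 1) - 10)*42 = (5*(-11) - 10)*42 = (-55 - 10)*42 = -65*42 = -2730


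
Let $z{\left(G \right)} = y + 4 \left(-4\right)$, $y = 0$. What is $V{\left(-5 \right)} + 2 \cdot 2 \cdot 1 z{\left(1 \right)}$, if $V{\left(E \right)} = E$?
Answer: $-69$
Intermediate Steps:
$z{\left(G \right)} = -16$ ($z{\left(G \right)} = 0 + 4 \left(-4\right) = 0 - 16 = -16$)
$V{\left(-5 \right)} + 2 \cdot 2 \cdot 1 z{\left(1 \right)} = -5 + 2 \cdot 2 \cdot 1 \left(-16\right) = -5 + 4 \cdot 1 \left(-16\right) = -5 + 4 \left(-16\right) = -5 - 64 = -69$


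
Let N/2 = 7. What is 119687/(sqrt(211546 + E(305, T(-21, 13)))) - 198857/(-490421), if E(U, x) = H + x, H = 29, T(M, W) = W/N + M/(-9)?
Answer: 198857/490421 + 119687*sqrt(373224054)/8886287 ≈ 260.61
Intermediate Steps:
N = 14 (N = 2*7 = 14)
T(M, W) = -M/9 + W/14 (T(M, W) = W/14 + M/(-9) = W*(1/14) + M*(-1/9) = W/14 - M/9 = -M/9 + W/14)
E(U, x) = 29 + x
119687/(sqrt(211546 + E(305, T(-21, 13)))) - 198857/(-490421) = 119687/(sqrt(211546 + (29 + (-1/9*(-21) + (1/14)*13)))) - 198857/(-490421) = 119687/(sqrt(211546 + (29 + (7/3 + 13/14)))) - 198857*(-1/490421) = 119687/(sqrt(211546 + (29 + 137/42))) + 198857/490421 = 119687/(sqrt(211546 + 1355/42)) + 198857/490421 = 119687/(sqrt(8886287/42)) + 198857/490421 = 119687/((sqrt(373224054)/42)) + 198857/490421 = 119687*(sqrt(373224054)/8886287) + 198857/490421 = 119687*sqrt(373224054)/8886287 + 198857/490421 = 198857/490421 + 119687*sqrt(373224054)/8886287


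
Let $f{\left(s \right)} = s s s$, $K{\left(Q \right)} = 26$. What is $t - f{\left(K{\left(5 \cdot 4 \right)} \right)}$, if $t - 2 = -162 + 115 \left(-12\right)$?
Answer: $-19116$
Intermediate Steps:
$f{\left(s \right)} = s^{3}$ ($f{\left(s \right)} = s^{2} s = s^{3}$)
$t = -1540$ ($t = 2 + \left(-162 + 115 \left(-12\right)\right) = 2 - 1542 = -1540$)
$t - f{\left(K{\left(5 \cdot 4 \right)} \right)} = -1540 - 26^{3} = -1540 - 17576 = -19116$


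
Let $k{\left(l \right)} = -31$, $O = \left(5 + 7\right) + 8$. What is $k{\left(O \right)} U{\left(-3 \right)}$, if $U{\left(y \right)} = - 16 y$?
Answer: $-1488$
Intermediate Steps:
$O = 20$ ($O = 12 + 8 = 20$)
$k{\left(O \right)} U{\left(-3 \right)} = - 31 \left(\left(-16\right) \left(-3\right)\right) = \left(-31\right) 48 = -1488$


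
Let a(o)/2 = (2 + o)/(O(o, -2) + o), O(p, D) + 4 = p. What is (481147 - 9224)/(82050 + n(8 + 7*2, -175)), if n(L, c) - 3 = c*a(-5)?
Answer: 471923/81978 ≈ 5.7567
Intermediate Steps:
O(p, D) = -4 + p
a(o) = 2*(2 + o)/(-4 + 2*o) (a(o) = 2*((2 + o)/((-4 + o) + o)) = 2*((2 + o)/(-4 + 2*o)) = 2*(2 + o)/(-4 + 2*o))
n(L, c) = 3 + 3*c/7 (n(L, c) = 3 + c*((2 - 5)/(-2 - 5)) = 3 + c*(-3/(-7)) = 3 + c*(-1/7*(-3)) = 3 + c*(3/7) = 3 + 3*c/7)
(481147 - 9224)/(82050 + n(8 + 7*2, -175)) = (481147 - 9224)/(82050 + (3 + (3/7)*(-175))) = 471923/(82050 + (3 - 75)) = 471923/(82050 - 72) = 471923/81978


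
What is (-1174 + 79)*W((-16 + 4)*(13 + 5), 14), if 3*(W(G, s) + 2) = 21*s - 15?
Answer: -99645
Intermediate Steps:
W(G, s) = -7 + 7*s (W(G, s) = -2 + (21*s - 15)/3 = -2 + (-15 + 21*s)/3 = -2 + (-5 + 7*s) = -7 + 7*s)
(-1174 + 79)*W((-16 + 4)*(13 + 5), 14) = (-1174 + 79)*(-7 + 7*14) = -1095*(-7 + 98) = -1095*91 = -99645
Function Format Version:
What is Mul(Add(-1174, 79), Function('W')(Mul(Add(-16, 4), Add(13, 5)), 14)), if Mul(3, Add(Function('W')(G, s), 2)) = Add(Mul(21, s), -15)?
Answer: -99645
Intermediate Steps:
Function('W')(G, s) = Add(-7, Mul(7, s)) (Function('W')(G, s) = Add(-2, Mul(Rational(1, 3), Add(Mul(21, s), -15))) = Add(-2, Mul(Rational(1, 3), Add(-15, Mul(21, s)))) = Add(-2, Add(-5, Mul(7, s))) = Add(-7, Mul(7, s)))
Mul(Add(-1174, 79), Function('W')(Mul(Add(-16, 4), Add(13, 5)), 14)) = Mul(Add(-1174, 79), Add(-7, Mul(7, 14))) = Mul(-1095, Add(-7, 98)) = Mul(-1095, 91) = -99645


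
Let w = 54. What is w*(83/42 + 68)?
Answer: 26451/7 ≈ 3778.7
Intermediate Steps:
w*(83/42 + 68) = 54*(83/42 + 68) = 54*(2939/42) = 26451/7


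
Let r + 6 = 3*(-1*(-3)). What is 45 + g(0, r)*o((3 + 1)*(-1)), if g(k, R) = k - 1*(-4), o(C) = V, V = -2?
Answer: 37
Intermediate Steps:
r = 3 (r = -6 + 3*(-1*(-3)) = -6 + 3*3 = -6 + 9 = 3)
o(C) = -2
g(k, R) = 4 + k (g(k, R) = k + 4 = 4 + k)
45 + g(0, r)*o((3 + 1)*(-1)) = 45 + (4 + 0)*(-2) = 45 + 4*(-2) = 45 - 8 = 37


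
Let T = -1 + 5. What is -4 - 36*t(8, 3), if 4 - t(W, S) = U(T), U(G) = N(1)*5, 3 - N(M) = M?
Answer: 212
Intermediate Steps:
T = 4
N(M) = 3 - M
U(G) = 10 (U(G) = (3 - 1*1)*5 = (3 - 1)*5 = 2*5 = 10)
t(W, S) = -6 (t(W, S) = 4 - 1*10 = 4 - 10 = -6)
-4 - 36*t(8, 3) = -4 - 36*(-6) = -4 + 216 = 212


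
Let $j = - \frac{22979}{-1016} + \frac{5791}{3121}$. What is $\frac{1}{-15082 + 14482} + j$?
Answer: $\frac{2909843629}{118910100} \approx 24.471$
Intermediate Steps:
$j = \frac{77601115}{3170936}$ ($j = \left(-22979\right) \left(- \frac{1}{1016}\right) + 5791 \cdot \frac{1}{3121} = \frac{22979}{1016} + \frac{5791}{3121} = \frac{77601115}{3170936} \approx 24.473$)
$\frac{1}{-15082 + 14482} + j = \frac{1}{-15082 + 14482} + \frac{77601115}{3170936} = \frac{1}{-600} + \frac{77601115}{3170936} = - \frac{1}{600} + \frac{77601115}{3170936} = \frac{2909843629}{118910100}$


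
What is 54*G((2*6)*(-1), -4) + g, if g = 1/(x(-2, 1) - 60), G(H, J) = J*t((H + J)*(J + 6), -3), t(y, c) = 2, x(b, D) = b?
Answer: -26785/62 ≈ -432.02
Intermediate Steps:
G(H, J) = 2*J (G(H, J) = J*2 = 2*J)
g = -1/62 (g = 1/(-2 - 60) = 1/(-62) = -1/62 ≈ -0.016129)
54*G((2*6)*(-1), -4) + g = 54*(2*(-4)) - 1/62 = 54*(-8) - 1/62 = -432 - 1/62 = -26785/62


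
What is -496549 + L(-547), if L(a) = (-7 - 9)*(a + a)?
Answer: -479045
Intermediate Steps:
L(a) = -32*a
-496549 + L(-547) = -496549 - 32*(-547) = -496549 + 17504 = -479045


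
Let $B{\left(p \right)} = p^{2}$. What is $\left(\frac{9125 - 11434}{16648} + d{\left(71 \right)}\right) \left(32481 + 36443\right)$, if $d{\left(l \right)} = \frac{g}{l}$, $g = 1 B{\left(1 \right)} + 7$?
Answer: $- \frac{529939405}{295502} \approx -1793.4$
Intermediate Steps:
$g = 8$ ($g = 1 \cdot 1^{2} + 7 = 1 \cdot 1 + 7 = 1 + 7 = 8$)
$d{\left(l \right)} = \frac{8}{l}$
$\left(\frac{9125 - 11434}{16648} + d{\left(71 \right)}\right) \left(32481 + 36443\right) = \left(\frac{9125 - 11434}{16648} + \frac{8}{71}\right) \left(32481 + 36443\right) = \left(\left(9125 - 11434\right) \frac{1}{16648} + 8 \cdot \frac{1}{71}\right) 68924 = \left(\left(-2309\right) \frac{1}{16648} + \frac{8}{71}\right) 68924 = \left(- \frac{2309}{16648} + \frac{8}{71}\right) 68924 = \left(- \frac{30755}{1182008}\right) 68924 = - \frac{529939405}{295502}$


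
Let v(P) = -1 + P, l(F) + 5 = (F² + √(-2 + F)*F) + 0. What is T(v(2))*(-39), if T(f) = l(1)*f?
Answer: 156 - 39*I ≈ 156.0 - 39.0*I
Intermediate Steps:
l(F) = -5 + F² + F*√(-2 + F) (l(F) = -5 + ((F² + √(-2 + F)*F) + 0) = -5 + ((F² + F*√(-2 + F)) + 0) = -5 + (F² + F*√(-2 + F)) = -5 + F² + F*√(-2 + F))
T(f) = f*(-4 + I) (T(f) = (-5 + 1² + 1*√(-2 + 1))*f = (-5 + 1 + 1*√(-1))*f = (-5 + 1 + 1*I)*f = (-5 + 1 + I)*f = (-4 + I)*f = f*(-4 + I))
T(v(2))*(-39) = ((-1 + 2)*(-4 + I))*(-39) = (1*(-4 + I))*(-39) = (-4 + I)*(-39) = 156 - 39*I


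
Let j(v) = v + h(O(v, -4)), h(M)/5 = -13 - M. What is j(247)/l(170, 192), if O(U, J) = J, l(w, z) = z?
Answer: 101/96 ≈ 1.0521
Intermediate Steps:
h(M) = -65 - 5*M (h(M) = 5*(-13 - M) = -65 - 5*M)
j(v) = -45 + v (j(v) = v + (-65 - 5*(-4)) = v + (-65 + 20) = v - 45 = -45 + v)
j(247)/l(170, 192) = (-45 + 247)/192 = 202*(1/192) = 101/96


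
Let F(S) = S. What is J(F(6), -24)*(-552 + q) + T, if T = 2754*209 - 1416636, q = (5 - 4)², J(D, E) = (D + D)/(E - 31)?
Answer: -46251138/55 ≈ -8.4093e+5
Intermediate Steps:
J(D, E) = 2*D/(-31 + E) (J(D, E) = (2*D)/(-31 + E) = 2*D/(-31 + E))
q = 1 (q = 1² = 1)
T = -841050 (T = 575586 - 1416636 = -841050)
J(F(6), -24)*(-552 + q) + T = (2*6/(-31 - 24))*(-552 + 1) - 841050 = (2*6/(-55))*(-551) - 841050 = (2*6*(-1/55))*(-551) - 841050 = -12/55*(-551) - 841050 = 6612/55 - 841050 = -46251138/55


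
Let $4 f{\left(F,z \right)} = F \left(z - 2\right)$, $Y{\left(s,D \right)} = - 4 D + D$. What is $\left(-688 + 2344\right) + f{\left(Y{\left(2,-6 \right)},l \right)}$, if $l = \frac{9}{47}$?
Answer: $\frac{154899}{94} \approx 1647.9$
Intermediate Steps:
$l = \frac{9}{47}$ ($l = 9 \cdot \frac{1}{47} = \frac{9}{47} \approx 0.19149$)
$Y{\left(s,D \right)} = - 3 D$
$f{\left(F,z \right)} = \frac{F \left(-2 + z\right)}{4}$ ($f{\left(F,z \right)} = \frac{F \left(z - 2\right)}{4} = \frac{F \left(-2 + z\right)}{4}$)
$\left(-688 + 2344\right) + f{\left(Y{\left(2,-6 \right)},l \right)} = \left(-688 + 2344\right) + \frac{\left(-3\right) \left(-6\right) \left(-2 + \frac{9}{47}\right)}{4} = 1656 + \frac{1}{4} \cdot 18 \left(- \frac{85}{47}\right) = 1656 - \frac{765}{94} = \frac{154899}{94}$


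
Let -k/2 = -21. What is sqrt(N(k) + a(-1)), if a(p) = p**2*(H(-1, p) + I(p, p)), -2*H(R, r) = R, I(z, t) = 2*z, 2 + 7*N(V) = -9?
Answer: I*sqrt(602)/14 ≈ 1.7525*I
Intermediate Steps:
k = 42 (k = -2*(-21) = 42)
N(V) = -11/7 (N(V) = -2/7 + (1/7)*(-9) = -2/7 - 9/7 = -11/7)
H(R, r) = -R/2
a(p) = p**2*(1/2 + 2*p) (a(p) = p**2*(-1/2*(-1) + 2*p) = p**2*(1/2 + 2*p))
sqrt(N(k) + a(-1)) = sqrt(-11/7 + (1/2)*(-1)**2*(1 + 4*(-1))) = sqrt(-11/7 + (1/2)*1*(1 - 4)) = sqrt(-11/7 + (1/2)*1*(-3)) = sqrt(-11/7 - 3/2) = sqrt(-43/14) = I*sqrt(602)/14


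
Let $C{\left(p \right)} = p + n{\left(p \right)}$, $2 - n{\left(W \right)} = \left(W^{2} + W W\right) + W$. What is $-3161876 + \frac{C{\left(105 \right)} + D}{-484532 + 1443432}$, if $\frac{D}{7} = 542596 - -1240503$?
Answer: $- \frac{606382087351}{191780} \approx -3.1619 \cdot 10^{6}$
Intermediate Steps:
$n{\left(W \right)} = 2 - W - 2 W^{2}$ ($n{\left(W \right)} = 2 - \left(\left(W^{2} + W W\right) + W\right) = 2 - \left(\left(W^{2} + W^{2}\right) + W\right) = 2 - \left(2 W^{2} + W\right) = 2 - \left(W + 2 W^{2}\right) = 2 - W - 2 W^{2}$)
$C{\left(p \right)} = 2 - 2 p^{2}$ ($C{\left(p \right)} = p - \left(-2 + p + 2 p^{2}\right) = 2 - 2 p^{2}$)
$D = 12481693$ ($D = 7 \left(542596 - -1240503\right) = 7 \left(542596 + 1240503\right) = 7 \cdot 1783099 = 12481693$)
$-3161876 + \frac{C{\left(105 \right)} + D}{-484532 + 1443432} = -3161876 + \frac{\left(2 - 2 \cdot 105^{2}\right) + 12481693}{-484532 + 1443432} = -3161876 + \frac{\left(2 - 22050\right) + 12481693}{958900} = -3161876 + \left(\left(2 - 22050\right) + 12481693\right) \frac{1}{958900} = -3161876 + \left(-22048 + 12481693\right) \frac{1}{958900} = -3161876 + 12459645 \cdot \frac{1}{958900} = -3161876 + \frac{2491929}{191780} = - \frac{606382087351}{191780}$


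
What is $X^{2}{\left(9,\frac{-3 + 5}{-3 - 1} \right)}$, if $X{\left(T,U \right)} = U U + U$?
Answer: $\frac{1}{16} \approx 0.0625$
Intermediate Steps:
$X{\left(T,U \right)} = U + U^{2}$ ($X{\left(T,U \right)} = U^{2} + U = U + U^{2}$)
$X^{2}{\left(9,\frac{-3 + 5}{-3 - 1} \right)} = \left(\frac{-3 + 5}{-3 - 1} \left(1 + \frac{-3 + 5}{-3 - 1}\right)\right)^{2} = \left(\frac{2}{-4} \left(1 + \frac{2}{-4}\right)\right)^{2} = \left(2 \left(- \frac{1}{4}\right) \left(1 + 2 \left(- \frac{1}{4}\right)\right)\right)^{2} = \left(- \frac{1 - \frac{1}{2}}{2}\right)^{2} = \left(\left(- \frac{1}{2}\right) \frac{1}{2}\right)^{2} = \left(- \frac{1}{4}\right)^{2} = \frac{1}{16}$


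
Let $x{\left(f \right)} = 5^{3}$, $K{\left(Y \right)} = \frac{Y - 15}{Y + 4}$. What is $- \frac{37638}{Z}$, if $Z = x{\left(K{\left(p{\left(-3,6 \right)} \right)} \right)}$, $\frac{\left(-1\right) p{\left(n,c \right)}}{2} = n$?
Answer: $- \frac{37638}{125} \approx -301.1$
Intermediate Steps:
$p{\left(n,c \right)} = - 2 n$
$K{\left(Y \right)} = \frac{-15 + Y}{4 + Y}$
$x{\left(f \right)} = 125$
$Z = 125$
$- \frac{37638}{Z} = - \frac{37638}{125}$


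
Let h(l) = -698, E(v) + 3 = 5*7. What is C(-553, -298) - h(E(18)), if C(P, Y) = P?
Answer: 145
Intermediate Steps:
E(v) = 32 (E(v) = -3 + 5*7 = -3 + 35 = 32)
C(-553, -298) - h(E(18)) = -553 - 1*(-698) = -553 + 698 = 145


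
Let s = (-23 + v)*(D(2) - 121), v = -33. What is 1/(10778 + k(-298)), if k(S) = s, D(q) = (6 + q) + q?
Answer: 1/16994 ≈ 5.8844e-5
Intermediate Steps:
D(q) = 6 + 2*q
s = 6216 (s = (-23 - 33)*((6 + 2*2) - 121) = -56*((6 + 4) - 121) = -56*(10 - 121) = -56*(-111) = 6216)
k(S) = 6216
1/(10778 + k(-298)) = 1/(10778 + 6216) = 1/16994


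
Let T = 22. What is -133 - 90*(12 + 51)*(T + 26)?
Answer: -272293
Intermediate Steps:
-133 - 90*(12 + 51)*(T + 26) = -133 - 90*(12 + 51)*(22 + 26) = -133 - 5670*48 = -133 - 90*3024 = -133 - 272160 = -272293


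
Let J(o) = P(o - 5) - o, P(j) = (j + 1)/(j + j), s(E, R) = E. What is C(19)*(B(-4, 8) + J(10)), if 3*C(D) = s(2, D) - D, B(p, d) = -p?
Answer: 153/5 ≈ 30.600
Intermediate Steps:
P(j) = (1 + j)/(2*j) (P(j) = (1 + j)/((2*j)) = (1 + j)*(1/(2*j)) = (1 + j)/(2*j))
J(o) = -o + (-4 + o)/(2*(-5 + o)) (J(o) = (1 + (o - 5))/(2*(o - 5)) - o = (1 + (-5 + o))/(2*(-5 + o)) - o = (-4 + o)/(2*(-5 + o)) - o = -o + (-4 + o)/(2*(-5 + o)))
C(D) = ⅔ - D/3 (C(D) = (2 - D)/3 = ⅔ - D/3)
C(19)*(B(-4, 8) + J(10)) = (⅔ - ⅓*19)*(-1*(-4) + (-2 + (½)*10 - 1*10*(-5 + 10))/(-5 + 10)) = (⅔ - 19/3)*(4 + (-2 + 5 - 1*10*5)/5) = -17*(4 + (-2 + 5 - 50)/5)/3 = -17*(4 + (⅕)*(-47))/3 = -17*(4 - 47/5)/3 = -17/3*(-27/5) = 153/5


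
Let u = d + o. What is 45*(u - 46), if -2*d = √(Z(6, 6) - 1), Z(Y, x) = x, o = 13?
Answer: -1485 - 45*√5/2 ≈ -1535.3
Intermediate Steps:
d = -√5/2 (d = -√(6 - 1)/2 = -√5/2 ≈ -1.1180)
u = 13 - √5/2 (u = -√5/2 + 13 = 13 - √5/2 ≈ 11.882)
45*(u - 46) = 45*((13 - √5/2) - 46) = 45*(-33 - √5/2) = -1485 - 45*√5/2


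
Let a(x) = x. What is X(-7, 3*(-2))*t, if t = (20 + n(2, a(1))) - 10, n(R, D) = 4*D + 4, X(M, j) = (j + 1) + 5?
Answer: 0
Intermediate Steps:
X(M, j) = 6 + j (X(M, j) = (1 + j) + 5 = 6 + j)
n(R, D) = 4 + 4*D
t = 18 (t = (20 + (4 + 4*1)) - 10 = (20 + (4 + 4)) - 10 = (20 + 8) - 10 = 28 - 10 = 18)
X(-7, 3*(-2))*t = (6 + 3*(-2))*18 = (6 - 6)*18 = 0*18 = 0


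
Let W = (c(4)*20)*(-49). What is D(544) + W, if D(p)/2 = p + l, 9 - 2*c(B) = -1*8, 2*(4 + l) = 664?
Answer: -6586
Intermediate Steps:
l = 328 (l = -4 + (½)*664 = -4 + 332 = 328)
c(B) = 17/2 (c(B) = 9/2 - (-1)*8/2 = 9/2 - ½*(-8) = 9/2 + 4 = 17/2)
D(p) = 656 + 2*p (D(p) = 2*(p + 328) = 2*(328 + p) = 656 + 2*p)
W = -8330 (W = ((17/2)*20)*(-49) = 170*(-49) = -8330)
D(544) + W = (656 + 2*544) - 8330 = (656 + 1088) - 8330 = 1744 - 8330 = -6586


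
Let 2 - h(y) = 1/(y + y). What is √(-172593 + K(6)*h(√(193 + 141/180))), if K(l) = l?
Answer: √(-23330729909949 - 69762*√174405)/11627 ≈ 415.43*I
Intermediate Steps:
h(y) = 2 - 1/(2*y) (h(y) = 2 - 1/(y + y) = 2 - 1/(2*y))
√(-172593 + K(6)*h(√(193 + 141/180))) = √(-172593 + 6*(2 - 1/(2*√(193 + 141/180)))) = √(-172593 + 6*(2 - 1/(2*√(193 + 141*(1/180))))) = √(-172593 + 6*(2 - 1/(2*√(193 + 47/60)))) = √(-172593 + 6*(2 - 2*√174405/11627/2)) = √(-172593 + 6*(2 - √174405/11627)) = √(-172593 + (12 - 6*√174405/11627)) = √(-172581 - 6*√174405/11627)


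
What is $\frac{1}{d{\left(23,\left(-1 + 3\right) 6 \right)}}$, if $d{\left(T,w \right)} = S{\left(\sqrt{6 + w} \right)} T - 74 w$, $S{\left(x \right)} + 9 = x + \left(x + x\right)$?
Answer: $- \frac{365}{371109} - \frac{23 \sqrt{2}}{123703} \approx -0.0012465$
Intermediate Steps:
$S{\left(x \right)} = -9 + 3 x$ ($S{\left(x \right)} = -9 + \left(x + \left(x + x\right)\right) = -9 + \left(x + 2 x\right) = -9 + 3 x$)
$d{\left(T,w \right)} = - 74 w + T \left(-9 + 3 \sqrt{6 + w}\right)$ ($d{\left(T,w \right)} = \left(-9 + 3 \sqrt{6 + w}\right) T - 74 w = T \left(-9 + 3 \sqrt{6 + w}\right) - 74 w = - 74 w + T \left(-9 + 3 \sqrt{6 + w}\right)$)
$\frac{1}{d{\left(23,\left(-1 + 3\right) 6 \right)}} = \frac{1}{- 74 \left(-1 + 3\right) 6 + 3 \cdot 23 \left(-3 + \sqrt{6 + \left(-1 + 3\right) 6}\right)} = \frac{1}{- 74 \cdot 2 \cdot 6 + 3 \cdot 23 \left(-3 + \sqrt{6 + 2 \cdot 6}\right)} = \frac{1}{\left(-74\right) 12 + 3 \cdot 23 \left(-3 + \sqrt{6 + 12}\right)} = \frac{1}{-888 + 3 \cdot 23 \left(-3 + \sqrt{18}\right)} = \frac{1}{-888 + 3 \cdot 23 \left(-3 + 3 \sqrt{2}\right)} = \frac{1}{-888 - \left(207 - 207 \sqrt{2}\right)} = \frac{1}{-1095 + 207 \sqrt{2}}$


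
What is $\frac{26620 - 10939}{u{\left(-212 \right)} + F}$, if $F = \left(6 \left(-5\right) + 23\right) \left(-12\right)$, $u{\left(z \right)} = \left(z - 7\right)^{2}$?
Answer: $\frac{5227}{16015} \approx 0.32638$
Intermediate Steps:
$u{\left(z \right)} = \left(-7 + z\right)^{2}$
$F = 84$ ($F = \left(-30 + 23\right) \left(-12\right) = \left(-7\right) \left(-12\right) = 84$)
$\frac{26620 - 10939}{u{\left(-212 \right)} + F} = \frac{26620 - 10939}{\left(-7 - 212\right)^{2} + 84} = \frac{15681}{\left(-219\right)^{2} + 84} = \frac{15681}{47961 + 84} = \frac{15681}{48045} = 15681 \cdot \frac{1}{48045} = \frac{5227}{16015}$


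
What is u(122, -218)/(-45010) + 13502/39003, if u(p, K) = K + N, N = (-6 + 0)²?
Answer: 43915969/125394645 ≈ 0.35022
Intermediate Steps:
N = 36 (N = (-6)² = 36)
u(p, K) = 36 + K (u(p, K) = K + 36 = 36 + K)
u(122, -218)/(-45010) + 13502/39003 = (36 - 218)/(-45010) + 13502/39003 = -182*(-1/45010) + 13502*(1/39003) = 13/3215 + 13502/39003 = 43915969/125394645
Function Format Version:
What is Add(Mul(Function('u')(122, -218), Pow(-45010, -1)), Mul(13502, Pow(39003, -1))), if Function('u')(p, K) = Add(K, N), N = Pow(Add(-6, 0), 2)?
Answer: Rational(43915969, 125394645) ≈ 0.35022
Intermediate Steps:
N = 36 (N = Pow(-6, 2) = 36)
Function('u')(p, K) = Add(36, K) (Function('u')(p, K) = Add(K, 36) = Add(36, K))
Add(Mul(Function('u')(122, -218), Pow(-45010, -1)), Mul(13502, Pow(39003, -1))) = Add(Mul(Add(36, -218), Pow(-45010, -1)), Mul(13502, Pow(39003, -1))) = Add(Mul(-182, Rational(-1, 45010)), Mul(13502, Rational(1, 39003))) = Add(Rational(13, 3215), Rational(13502, 39003)) = Rational(43915969, 125394645)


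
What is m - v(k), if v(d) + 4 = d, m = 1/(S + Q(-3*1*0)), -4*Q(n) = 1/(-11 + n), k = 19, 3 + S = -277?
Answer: -184829/12319 ≈ -15.004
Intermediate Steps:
S = -280 (S = -3 - 277 = -280)
Q(n) = -1/(4*(-11 + n))
m = -44/12319 (m = 1/(-280 - 1/(-44 + 4*(-3*1*0))) = 1/(-280 - 1/(-44 + 4*(-3*0))) = 1/(-280 - 1/(-44 + 4*0)) = 1/(-280 - 1/(-44 + 0)) = 1/(-280 - 1/(-44)) = 1/(-280 - 1*(-1/44)) = 1/(-280 + 1/44) = 1/(-12319/44) = -44/12319 ≈ -0.0035717)
v(d) = -4 + d
m - v(k) = -44/12319 - (-4 + 19) = -44/12319 - 1*15 = -44/12319 - 15 = -184829/12319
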